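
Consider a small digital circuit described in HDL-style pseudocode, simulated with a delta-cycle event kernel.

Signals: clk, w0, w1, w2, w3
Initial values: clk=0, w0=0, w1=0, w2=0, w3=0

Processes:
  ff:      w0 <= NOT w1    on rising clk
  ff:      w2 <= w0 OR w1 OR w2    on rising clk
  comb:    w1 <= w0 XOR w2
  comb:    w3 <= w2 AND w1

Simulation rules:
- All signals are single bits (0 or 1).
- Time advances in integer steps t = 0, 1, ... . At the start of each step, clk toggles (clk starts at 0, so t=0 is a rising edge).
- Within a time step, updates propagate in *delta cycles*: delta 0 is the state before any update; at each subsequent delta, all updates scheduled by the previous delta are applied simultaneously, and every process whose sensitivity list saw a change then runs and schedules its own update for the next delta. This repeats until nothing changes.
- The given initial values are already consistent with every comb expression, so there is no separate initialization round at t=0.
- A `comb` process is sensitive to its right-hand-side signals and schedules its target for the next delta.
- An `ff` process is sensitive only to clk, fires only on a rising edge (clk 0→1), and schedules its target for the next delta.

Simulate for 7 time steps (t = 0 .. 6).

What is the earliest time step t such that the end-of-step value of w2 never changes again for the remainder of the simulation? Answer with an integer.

[bits: w1,w2,w3,clk,w0]
t=0: Δ0=00000 Δ1=00010 Δ2=00011 Δ3=10011 | 3Δ
t=1: Δ0=10011 Δ1=10001 | 1Δ
t=2: Δ0=10001 Δ1=10011 Δ2=11010 Δ3=11110 | 3Δ
t=3: Δ0=11110 Δ1=11100 | 1Δ
t=4: Δ0=11100 Δ1=11110 | 1Δ
t=5: Δ0=11110 Δ1=11100 | 1Δ
t=6: Δ0=11100 Δ1=11110 | 1Δ

2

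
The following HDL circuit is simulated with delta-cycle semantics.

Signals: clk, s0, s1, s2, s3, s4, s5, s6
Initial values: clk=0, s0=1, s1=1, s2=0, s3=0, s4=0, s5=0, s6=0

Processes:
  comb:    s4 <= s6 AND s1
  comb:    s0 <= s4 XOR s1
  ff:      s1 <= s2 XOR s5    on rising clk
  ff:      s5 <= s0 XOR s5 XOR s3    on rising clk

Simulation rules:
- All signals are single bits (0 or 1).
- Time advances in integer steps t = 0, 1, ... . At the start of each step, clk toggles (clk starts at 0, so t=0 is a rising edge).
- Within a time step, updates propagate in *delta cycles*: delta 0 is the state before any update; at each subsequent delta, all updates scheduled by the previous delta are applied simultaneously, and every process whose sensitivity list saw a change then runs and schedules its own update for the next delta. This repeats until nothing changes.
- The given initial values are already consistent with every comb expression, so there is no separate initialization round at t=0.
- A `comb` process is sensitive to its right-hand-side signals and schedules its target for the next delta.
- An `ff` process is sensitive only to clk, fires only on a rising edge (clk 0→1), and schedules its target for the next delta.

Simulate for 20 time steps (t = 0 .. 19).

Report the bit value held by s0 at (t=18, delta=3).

0

t=0 Δ0: s6=0 s3=0 s5=0 s0=1 clk=0 s1=1 s4=0 s2=0
  Δ1: clk:0→1
  Δ2: s5:0→1, s1:1→0
  Δ3: s0:1→0
  (3Δ to stable)
t=1 Δ0: s6=0 s3=0 s5=1 s0=0 clk=1 s1=0 s4=0 s2=0
  Δ1: clk:1→0
  (1Δ to stable)
t=2 Δ0: s6=0 s3=0 s5=1 s0=0 clk=0 s1=0 s4=0 s2=0
  Δ1: clk:0→1
  Δ2: s1:0→1
  Δ3: s0:0→1
  (3Δ to stable)
t=3 Δ0: s6=0 s3=0 s5=1 s0=1 clk=1 s1=1 s4=0 s2=0
  Δ1: clk:1→0
  (1Δ to stable)
t=4 Δ0: s6=0 s3=0 s5=1 s0=1 clk=0 s1=1 s4=0 s2=0
  Δ1: clk:0→1
  Δ2: s5:1→0
  (2Δ to stable)
t=5 Δ0: s6=0 s3=0 s5=0 s0=1 clk=1 s1=1 s4=0 s2=0
  Δ1: clk:1→0
  (1Δ to stable)
t=6 Δ0: s6=0 s3=0 s5=0 s0=1 clk=0 s1=1 s4=0 s2=0
  Δ1: clk:0→1
  Δ2: s5:0→1, s1:1→0
  Δ3: s0:1→0
  (3Δ to stable)
t=7 Δ0: s6=0 s3=0 s5=1 s0=0 clk=1 s1=0 s4=0 s2=0
  Δ1: clk:1→0
  (1Δ to stable)
t=8 Δ0: s6=0 s3=0 s5=1 s0=0 clk=0 s1=0 s4=0 s2=0
  Δ1: clk:0→1
  Δ2: s1:0→1
  Δ3: s0:0→1
  (3Δ to stable)
t=9 Δ0: s6=0 s3=0 s5=1 s0=1 clk=1 s1=1 s4=0 s2=0
  Δ1: clk:1→0
  (1Δ to stable)
t=10 Δ0: s6=0 s3=0 s5=1 s0=1 clk=0 s1=1 s4=0 s2=0
  Δ1: clk:0→1
  Δ2: s5:1→0
  (2Δ to stable)
t=11 Δ0: s6=0 s3=0 s5=0 s0=1 clk=1 s1=1 s4=0 s2=0
  Δ1: clk:1→0
  (1Δ to stable)
t=12 Δ0: s6=0 s3=0 s5=0 s0=1 clk=0 s1=1 s4=0 s2=0
  Δ1: clk:0→1
  Δ2: s5:0→1, s1:1→0
  Δ3: s0:1→0
  (3Δ to stable)
t=13 Δ0: s6=0 s3=0 s5=1 s0=0 clk=1 s1=0 s4=0 s2=0
  Δ1: clk:1→0
  (1Δ to stable)
t=14 Δ0: s6=0 s3=0 s5=1 s0=0 clk=0 s1=0 s4=0 s2=0
  Δ1: clk:0→1
  Δ2: s1:0→1
  Δ3: s0:0→1
  (3Δ to stable)
t=15 Δ0: s6=0 s3=0 s5=1 s0=1 clk=1 s1=1 s4=0 s2=0
  Δ1: clk:1→0
  (1Δ to stable)
t=16 Δ0: s6=0 s3=0 s5=1 s0=1 clk=0 s1=1 s4=0 s2=0
  Δ1: clk:0→1
  Δ2: s5:1→0
  (2Δ to stable)
t=17 Δ0: s6=0 s3=0 s5=0 s0=1 clk=1 s1=1 s4=0 s2=0
  Δ1: clk:1→0
  (1Δ to stable)
t=18 Δ0: s6=0 s3=0 s5=0 s0=1 clk=0 s1=1 s4=0 s2=0
  Δ1: clk:0→1
  Δ2: s5:0→1, s1:1→0
  Δ3: s0:1→0
  (3Δ to stable)
t=19 Δ0: s6=0 s3=0 s5=1 s0=0 clk=1 s1=0 s4=0 s2=0
  Δ1: clk:1→0
  (1Δ to stable)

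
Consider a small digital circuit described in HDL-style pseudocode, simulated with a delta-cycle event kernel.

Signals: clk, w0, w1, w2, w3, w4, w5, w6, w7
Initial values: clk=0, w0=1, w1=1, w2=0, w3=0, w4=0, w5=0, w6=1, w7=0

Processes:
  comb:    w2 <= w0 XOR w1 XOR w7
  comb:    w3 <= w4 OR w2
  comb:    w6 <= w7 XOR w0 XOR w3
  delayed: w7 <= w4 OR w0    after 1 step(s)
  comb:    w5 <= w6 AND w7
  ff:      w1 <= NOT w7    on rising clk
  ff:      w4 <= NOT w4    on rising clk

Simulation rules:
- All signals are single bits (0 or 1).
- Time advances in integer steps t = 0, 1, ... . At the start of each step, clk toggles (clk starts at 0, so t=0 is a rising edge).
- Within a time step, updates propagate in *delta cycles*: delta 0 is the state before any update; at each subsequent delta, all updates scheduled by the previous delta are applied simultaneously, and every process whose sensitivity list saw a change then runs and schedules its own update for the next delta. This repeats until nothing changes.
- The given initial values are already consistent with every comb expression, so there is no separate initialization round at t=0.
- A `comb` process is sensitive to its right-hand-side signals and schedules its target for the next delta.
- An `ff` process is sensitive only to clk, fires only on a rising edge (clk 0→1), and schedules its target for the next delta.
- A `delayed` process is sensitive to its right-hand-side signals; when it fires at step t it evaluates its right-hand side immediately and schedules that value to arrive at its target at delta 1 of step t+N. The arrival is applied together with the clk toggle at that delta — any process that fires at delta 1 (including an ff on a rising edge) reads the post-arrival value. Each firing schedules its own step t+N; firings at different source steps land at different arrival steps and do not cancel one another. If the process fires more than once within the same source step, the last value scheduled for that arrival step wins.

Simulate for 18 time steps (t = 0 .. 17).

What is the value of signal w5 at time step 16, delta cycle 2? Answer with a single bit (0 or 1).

0

t0.Δ0 w0=1 w6=1 w5=0 w3=0 w7=0 w4=0 w1=1 clk=0 w2=0
t0.Δ1 w0=1 w6=1 w5=0 w3=0 w7=0 w4=0 w1=1 clk=1 w2=0
t0.Δ2 w0=1 w6=1 w5=0 w3=0 w7=0 w4=1 w1=1 clk=1 w2=0
t0.Δ3 w0=1 w6=1 w5=0 w3=1 w7=0 w4=1 w1=1 clk=1 w2=0
t0.Δ4 w0=1 w6=0 w5=0 w3=1 w7=0 w4=1 w1=1 clk=1 w2=0
t1.Δ0 w0=1 w6=0 w5=0 w3=1 w7=0 w4=1 w1=1 clk=1 w2=0
t1.Δ1 w0=1 w6=0 w5=0 w3=1 w7=1 w4=1 w1=1 clk=0 w2=0
t1.Δ2 w0=1 w6=1 w5=0 w3=1 w7=1 w4=1 w1=1 clk=0 w2=1
t1.Δ3 w0=1 w6=1 w5=1 w3=1 w7=1 w4=1 w1=1 clk=0 w2=1
t2.Δ0 w0=1 w6=1 w5=1 w3=1 w7=1 w4=1 w1=1 clk=0 w2=1
t2.Δ1 w0=1 w6=1 w5=1 w3=1 w7=1 w4=1 w1=1 clk=1 w2=1
t2.Δ2 w0=1 w6=1 w5=1 w3=1 w7=1 w4=0 w1=0 clk=1 w2=1
t2.Δ3 w0=1 w6=1 w5=1 w3=1 w7=1 w4=0 w1=0 clk=1 w2=0
t2.Δ4 w0=1 w6=1 w5=1 w3=0 w7=1 w4=0 w1=0 clk=1 w2=0
t2.Δ5 w0=1 w6=0 w5=1 w3=0 w7=1 w4=0 w1=0 clk=1 w2=0
t2.Δ6 w0=1 w6=0 w5=0 w3=0 w7=1 w4=0 w1=0 clk=1 w2=0
t3.Δ0 w0=1 w6=0 w5=0 w3=0 w7=1 w4=0 w1=0 clk=1 w2=0
t3.Δ1 w0=1 w6=0 w5=0 w3=0 w7=1 w4=0 w1=0 clk=0 w2=0
t4.Δ0 w0=1 w6=0 w5=0 w3=0 w7=1 w4=0 w1=0 clk=0 w2=0
t4.Δ1 w0=1 w6=0 w5=0 w3=0 w7=1 w4=0 w1=0 clk=1 w2=0
t4.Δ2 w0=1 w6=0 w5=0 w3=0 w7=1 w4=1 w1=0 clk=1 w2=0
t4.Δ3 w0=1 w6=0 w5=0 w3=1 w7=1 w4=1 w1=0 clk=1 w2=0
t4.Δ4 w0=1 w6=1 w5=0 w3=1 w7=1 w4=1 w1=0 clk=1 w2=0
t4.Δ5 w0=1 w6=1 w5=1 w3=1 w7=1 w4=1 w1=0 clk=1 w2=0
t5.Δ0 w0=1 w6=1 w5=1 w3=1 w7=1 w4=1 w1=0 clk=1 w2=0
t5.Δ1 w0=1 w6=1 w5=1 w3=1 w7=1 w4=1 w1=0 clk=0 w2=0
t6.Δ0 w0=1 w6=1 w5=1 w3=1 w7=1 w4=1 w1=0 clk=0 w2=0
t6.Δ1 w0=1 w6=1 w5=1 w3=1 w7=1 w4=1 w1=0 clk=1 w2=0
t6.Δ2 w0=1 w6=1 w5=1 w3=1 w7=1 w4=0 w1=0 clk=1 w2=0
t6.Δ3 w0=1 w6=1 w5=1 w3=0 w7=1 w4=0 w1=0 clk=1 w2=0
t6.Δ4 w0=1 w6=0 w5=1 w3=0 w7=1 w4=0 w1=0 clk=1 w2=0
t6.Δ5 w0=1 w6=0 w5=0 w3=0 w7=1 w4=0 w1=0 clk=1 w2=0
t7.Δ0 w0=1 w6=0 w5=0 w3=0 w7=1 w4=0 w1=0 clk=1 w2=0
t7.Δ1 w0=1 w6=0 w5=0 w3=0 w7=1 w4=0 w1=0 clk=0 w2=0
t8.Δ0 w0=1 w6=0 w5=0 w3=0 w7=1 w4=0 w1=0 clk=0 w2=0
t8.Δ1 w0=1 w6=0 w5=0 w3=0 w7=1 w4=0 w1=0 clk=1 w2=0
t8.Δ2 w0=1 w6=0 w5=0 w3=0 w7=1 w4=1 w1=0 clk=1 w2=0
t8.Δ3 w0=1 w6=0 w5=0 w3=1 w7=1 w4=1 w1=0 clk=1 w2=0
t8.Δ4 w0=1 w6=1 w5=0 w3=1 w7=1 w4=1 w1=0 clk=1 w2=0
t8.Δ5 w0=1 w6=1 w5=1 w3=1 w7=1 w4=1 w1=0 clk=1 w2=0
t9.Δ0 w0=1 w6=1 w5=1 w3=1 w7=1 w4=1 w1=0 clk=1 w2=0
t9.Δ1 w0=1 w6=1 w5=1 w3=1 w7=1 w4=1 w1=0 clk=0 w2=0
t10.Δ0 w0=1 w6=1 w5=1 w3=1 w7=1 w4=1 w1=0 clk=0 w2=0
t10.Δ1 w0=1 w6=1 w5=1 w3=1 w7=1 w4=1 w1=0 clk=1 w2=0
t10.Δ2 w0=1 w6=1 w5=1 w3=1 w7=1 w4=0 w1=0 clk=1 w2=0
t10.Δ3 w0=1 w6=1 w5=1 w3=0 w7=1 w4=0 w1=0 clk=1 w2=0
t10.Δ4 w0=1 w6=0 w5=1 w3=0 w7=1 w4=0 w1=0 clk=1 w2=0
t10.Δ5 w0=1 w6=0 w5=0 w3=0 w7=1 w4=0 w1=0 clk=1 w2=0
t11.Δ0 w0=1 w6=0 w5=0 w3=0 w7=1 w4=0 w1=0 clk=1 w2=0
t11.Δ1 w0=1 w6=0 w5=0 w3=0 w7=1 w4=0 w1=0 clk=0 w2=0
t12.Δ0 w0=1 w6=0 w5=0 w3=0 w7=1 w4=0 w1=0 clk=0 w2=0
t12.Δ1 w0=1 w6=0 w5=0 w3=0 w7=1 w4=0 w1=0 clk=1 w2=0
t12.Δ2 w0=1 w6=0 w5=0 w3=0 w7=1 w4=1 w1=0 clk=1 w2=0
t12.Δ3 w0=1 w6=0 w5=0 w3=1 w7=1 w4=1 w1=0 clk=1 w2=0
t12.Δ4 w0=1 w6=1 w5=0 w3=1 w7=1 w4=1 w1=0 clk=1 w2=0
t12.Δ5 w0=1 w6=1 w5=1 w3=1 w7=1 w4=1 w1=0 clk=1 w2=0
t13.Δ0 w0=1 w6=1 w5=1 w3=1 w7=1 w4=1 w1=0 clk=1 w2=0
t13.Δ1 w0=1 w6=1 w5=1 w3=1 w7=1 w4=1 w1=0 clk=0 w2=0
t14.Δ0 w0=1 w6=1 w5=1 w3=1 w7=1 w4=1 w1=0 clk=0 w2=0
t14.Δ1 w0=1 w6=1 w5=1 w3=1 w7=1 w4=1 w1=0 clk=1 w2=0
t14.Δ2 w0=1 w6=1 w5=1 w3=1 w7=1 w4=0 w1=0 clk=1 w2=0
t14.Δ3 w0=1 w6=1 w5=1 w3=0 w7=1 w4=0 w1=0 clk=1 w2=0
t14.Δ4 w0=1 w6=0 w5=1 w3=0 w7=1 w4=0 w1=0 clk=1 w2=0
t14.Δ5 w0=1 w6=0 w5=0 w3=0 w7=1 w4=0 w1=0 clk=1 w2=0
t15.Δ0 w0=1 w6=0 w5=0 w3=0 w7=1 w4=0 w1=0 clk=1 w2=0
t15.Δ1 w0=1 w6=0 w5=0 w3=0 w7=1 w4=0 w1=0 clk=0 w2=0
t16.Δ0 w0=1 w6=0 w5=0 w3=0 w7=1 w4=0 w1=0 clk=0 w2=0
t16.Δ1 w0=1 w6=0 w5=0 w3=0 w7=1 w4=0 w1=0 clk=1 w2=0
t16.Δ2 w0=1 w6=0 w5=0 w3=0 w7=1 w4=1 w1=0 clk=1 w2=0
t16.Δ3 w0=1 w6=0 w5=0 w3=1 w7=1 w4=1 w1=0 clk=1 w2=0
t16.Δ4 w0=1 w6=1 w5=0 w3=1 w7=1 w4=1 w1=0 clk=1 w2=0
t16.Δ5 w0=1 w6=1 w5=1 w3=1 w7=1 w4=1 w1=0 clk=1 w2=0
t17.Δ0 w0=1 w6=1 w5=1 w3=1 w7=1 w4=1 w1=0 clk=1 w2=0
t17.Δ1 w0=1 w6=1 w5=1 w3=1 w7=1 w4=1 w1=0 clk=0 w2=0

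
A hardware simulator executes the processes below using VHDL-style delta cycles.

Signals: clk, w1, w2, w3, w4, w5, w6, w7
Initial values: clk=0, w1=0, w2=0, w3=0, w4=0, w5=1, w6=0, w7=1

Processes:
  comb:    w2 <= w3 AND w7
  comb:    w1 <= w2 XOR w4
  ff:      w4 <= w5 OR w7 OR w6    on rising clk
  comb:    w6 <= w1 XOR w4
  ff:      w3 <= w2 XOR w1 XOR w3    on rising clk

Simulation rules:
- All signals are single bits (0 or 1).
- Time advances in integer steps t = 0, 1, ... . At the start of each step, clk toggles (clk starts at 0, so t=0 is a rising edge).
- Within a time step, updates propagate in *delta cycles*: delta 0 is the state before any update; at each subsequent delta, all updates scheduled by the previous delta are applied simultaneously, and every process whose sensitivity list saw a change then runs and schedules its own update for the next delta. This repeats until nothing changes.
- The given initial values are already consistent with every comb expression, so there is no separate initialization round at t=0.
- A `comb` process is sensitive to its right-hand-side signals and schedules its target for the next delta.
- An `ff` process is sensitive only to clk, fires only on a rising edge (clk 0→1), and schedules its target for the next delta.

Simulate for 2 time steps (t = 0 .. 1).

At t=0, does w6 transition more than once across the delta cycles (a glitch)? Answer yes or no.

t0.Δ0 clk=0 w4=0 w2=0 w7=1 w6=0 w1=0 w3=0 w5=1
t0.Δ1 clk=1 w4=0 w2=0 w7=1 w6=0 w1=0 w3=0 w5=1
t0.Δ2 clk=1 w4=1 w2=0 w7=1 w6=0 w1=0 w3=0 w5=1
t0.Δ3 clk=1 w4=1 w2=0 w7=1 w6=1 w1=1 w3=0 w5=1
t0.Δ4 clk=1 w4=1 w2=0 w7=1 w6=0 w1=1 w3=0 w5=1
t1.Δ0 clk=1 w4=1 w2=0 w7=1 w6=0 w1=1 w3=0 w5=1
t1.Δ1 clk=0 w4=1 w2=0 w7=1 w6=0 w1=1 w3=0 w5=1

yes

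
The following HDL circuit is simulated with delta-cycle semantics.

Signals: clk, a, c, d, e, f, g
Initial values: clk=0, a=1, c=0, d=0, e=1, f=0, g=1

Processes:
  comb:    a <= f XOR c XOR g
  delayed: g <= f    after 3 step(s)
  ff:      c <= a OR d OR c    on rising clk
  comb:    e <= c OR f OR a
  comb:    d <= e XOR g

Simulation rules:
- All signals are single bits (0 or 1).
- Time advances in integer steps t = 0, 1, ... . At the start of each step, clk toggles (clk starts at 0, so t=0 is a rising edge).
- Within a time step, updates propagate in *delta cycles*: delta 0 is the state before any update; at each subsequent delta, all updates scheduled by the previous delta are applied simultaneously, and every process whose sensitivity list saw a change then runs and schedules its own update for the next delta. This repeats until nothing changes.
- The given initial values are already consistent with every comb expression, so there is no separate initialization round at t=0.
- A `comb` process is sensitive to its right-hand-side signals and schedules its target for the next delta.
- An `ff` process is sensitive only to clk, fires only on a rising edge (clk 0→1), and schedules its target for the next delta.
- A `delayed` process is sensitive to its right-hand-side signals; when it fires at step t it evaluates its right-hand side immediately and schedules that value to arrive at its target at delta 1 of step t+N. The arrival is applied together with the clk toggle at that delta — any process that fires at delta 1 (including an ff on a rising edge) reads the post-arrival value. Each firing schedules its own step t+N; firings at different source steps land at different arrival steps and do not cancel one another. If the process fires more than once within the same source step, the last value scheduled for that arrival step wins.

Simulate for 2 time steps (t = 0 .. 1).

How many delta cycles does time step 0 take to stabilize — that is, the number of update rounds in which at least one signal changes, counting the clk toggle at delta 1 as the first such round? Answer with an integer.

t0.Δ0 c=0 g=1 clk=0 e=1 d=0 f=0 a=1
t0.Δ1 c=0 g=1 clk=1 e=1 d=0 f=0 a=1
t0.Δ2 c=1 g=1 clk=1 e=1 d=0 f=0 a=1
t0.Δ3 c=1 g=1 clk=1 e=1 d=0 f=0 a=0
t1.Δ0 c=1 g=1 clk=1 e=1 d=0 f=0 a=0
t1.Δ1 c=1 g=1 clk=0 e=1 d=0 f=0 a=0

3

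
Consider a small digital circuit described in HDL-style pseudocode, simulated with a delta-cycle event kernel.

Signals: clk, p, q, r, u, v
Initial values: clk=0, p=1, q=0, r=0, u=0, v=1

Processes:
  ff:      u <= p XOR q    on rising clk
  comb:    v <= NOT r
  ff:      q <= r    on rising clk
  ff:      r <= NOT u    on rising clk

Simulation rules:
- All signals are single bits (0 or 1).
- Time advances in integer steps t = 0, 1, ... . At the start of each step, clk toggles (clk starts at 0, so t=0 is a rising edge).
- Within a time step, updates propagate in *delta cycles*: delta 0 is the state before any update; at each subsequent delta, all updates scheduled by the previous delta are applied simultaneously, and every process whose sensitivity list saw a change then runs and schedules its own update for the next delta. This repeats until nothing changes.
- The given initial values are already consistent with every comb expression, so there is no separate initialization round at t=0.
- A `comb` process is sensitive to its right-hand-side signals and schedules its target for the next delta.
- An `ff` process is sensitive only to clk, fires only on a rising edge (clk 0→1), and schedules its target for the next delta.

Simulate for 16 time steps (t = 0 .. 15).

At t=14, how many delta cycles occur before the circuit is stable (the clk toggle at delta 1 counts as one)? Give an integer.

3

t=0 Δ0: clk=0 q=0 v=1 p=1 r=0 u=0
  Δ1: clk:0→1
  Δ2: r:0→1, u:0→1
  Δ3: v:1→0
  (3Δ to stable)
t=1 Δ0: clk=1 q=0 v=0 p=1 r=1 u=1
  Δ1: clk:1→0
  (1Δ to stable)
t=2 Δ0: clk=0 q=0 v=0 p=1 r=1 u=1
  Δ1: clk:0→1
  Δ2: q:0→1, r:1→0
  Δ3: v:0→1
  (3Δ to stable)
t=3 Δ0: clk=1 q=1 v=1 p=1 r=0 u=1
  Δ1: clk:1→0
  (1Δ to stable)
t=4 Δ0: clk=0 q=1 v=1 p=1 r=0 u=1
  Δ1: clk:0→1
  Δ2: q:1→0, u:1→0
  (2Δ to stable)
t=5 Δ0: clk=1 q=0 v=1 p=1 r=0 u=0
  Δ1: clk:1→0
  (1Δ to stable)
t=6 Δ0: clk=0 q=0 v=1 p=1 r=0 u=0
  Δ1: clk:0→1
  Δ2: r:0→1, u:0→1
  Δ3: v:1→0
  (3Δ to stable)
t=7 Δ0: clk=1 q=0 v=0 p=1 r=1 u=1
  Δ1: clk:1→0
  (1Δ to stable)
t=8 Δ0: clk=0 q=0 v=0 p=1 r=1 u=1
  Δ1: clk:0→1
  Δ2: q:0→1, r:1→0
  Δ3: v:0→1
  (3Δ to stable)
t=9 Δ0: clk=1 q=1 v=1 p=1 r=0 u=1
  Δ1: clk:1→0
  (1Δ to stable)
t=10 Δ0: clk=0 q=1 v=1 p=1 r=0 u=1
  Δ1: clk:0→1
  Δ2: q:1→0, u:1→0
  (2Δ to stable)
t=11 Δ0: clk=1 q=0 v=1 p=1 r=0 u=0
  Δ1: clk:1→0
  (1Δ to stable)
t=12 Δ0: clk=0 q=0 v=1 p=1 r=0 u=0
  Δ1: clk:0→1
  Δ2: r:0→1, u:0→1
  Δ3: v:1→0
  (3Δ to stable)
t=13 Δ0: clk=1 q=0 v=0 p=1 r=1 u=1
  Δ1: clk:1→0
  (1Δ to stable)
t=14 Δ0: clk=0 q=0 v=0 p=1 r=1 u=1
  Δ1: clk:0→1
  Δ2: q:0→1, r:1→0
  Δ3: v:0→1
  (3Δ to stable)
t=15 Δ0: clk=1 q=1 v=1 p=1 r=0 u=1
  Δ1: clk:1→0
  (1Δ to stable)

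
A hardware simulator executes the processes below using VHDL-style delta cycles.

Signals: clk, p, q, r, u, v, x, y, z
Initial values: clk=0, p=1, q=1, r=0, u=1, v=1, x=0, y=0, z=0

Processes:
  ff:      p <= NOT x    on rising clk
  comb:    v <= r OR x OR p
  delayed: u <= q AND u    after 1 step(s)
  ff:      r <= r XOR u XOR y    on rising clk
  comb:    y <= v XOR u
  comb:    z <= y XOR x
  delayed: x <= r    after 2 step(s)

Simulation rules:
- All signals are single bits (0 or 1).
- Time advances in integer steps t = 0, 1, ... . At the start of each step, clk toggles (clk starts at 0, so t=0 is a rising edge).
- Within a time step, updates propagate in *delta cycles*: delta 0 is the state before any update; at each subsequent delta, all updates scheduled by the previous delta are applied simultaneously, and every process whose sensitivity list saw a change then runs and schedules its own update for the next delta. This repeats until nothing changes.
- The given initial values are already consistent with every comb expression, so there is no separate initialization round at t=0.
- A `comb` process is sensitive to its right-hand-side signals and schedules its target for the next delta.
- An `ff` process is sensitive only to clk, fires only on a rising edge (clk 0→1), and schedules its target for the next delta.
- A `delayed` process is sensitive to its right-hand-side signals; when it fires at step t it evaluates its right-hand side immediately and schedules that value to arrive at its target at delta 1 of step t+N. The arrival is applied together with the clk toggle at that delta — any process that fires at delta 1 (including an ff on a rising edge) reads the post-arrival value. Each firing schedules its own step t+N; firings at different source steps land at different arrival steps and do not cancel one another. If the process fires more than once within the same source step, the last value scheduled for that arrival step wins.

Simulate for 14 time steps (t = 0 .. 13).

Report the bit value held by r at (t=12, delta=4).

[bits: clk,y,x,r,p,v,u,q,z]
t=0: Δ0=000011110 Δ1=100011110 Δ2=100111110 | 2Δ
t=1: Δ0=100111110 Δ1=000111110 | 1Δ
t=2: Δ0=000111110 Δ1=101111110 Δ2=101001111 | 2Δ
t=3: Δ0=101001111 Δ1=001001111 | 1Δ
t=4: Δ0=001001111 Δ1=100001111 Δ2=100110110 Δ3=110111110 Δ4=100111111 Δ5=100111110 | 5Δ
t=5: Δ0=100111110 Δ1=000111110 | 1Δ
t=6: Δ0=000111110 Δ1=101111110 Δ2=101001111 | 2Δ
t=7: Δ0=101001111 Δ1=001001111 | 1Δ
t=8: Δ0=001001111 Δ1=100001111 Δ2=100110110 Δ3=110111110 Δ4=100111111 Δ5=100111110 | 5Δ
t=9: Δ0=100111110 Δ1=000111110 | 1Δ
t=10: Δ0=000111110 Δ1=101111110 Δ2=101001111 | 2Δ
t=11: Δ0=101001111 Δ1=001001111 | 1Δ
t=12: Δ0=001001111 Δ1=100001111 Δ2=100110110 Δ3=110111110 Δ4=100111111 Δ5=100111110 | 5Δ
t=13: Δ0=100111110 Δ1=000111110 | 1Δ

1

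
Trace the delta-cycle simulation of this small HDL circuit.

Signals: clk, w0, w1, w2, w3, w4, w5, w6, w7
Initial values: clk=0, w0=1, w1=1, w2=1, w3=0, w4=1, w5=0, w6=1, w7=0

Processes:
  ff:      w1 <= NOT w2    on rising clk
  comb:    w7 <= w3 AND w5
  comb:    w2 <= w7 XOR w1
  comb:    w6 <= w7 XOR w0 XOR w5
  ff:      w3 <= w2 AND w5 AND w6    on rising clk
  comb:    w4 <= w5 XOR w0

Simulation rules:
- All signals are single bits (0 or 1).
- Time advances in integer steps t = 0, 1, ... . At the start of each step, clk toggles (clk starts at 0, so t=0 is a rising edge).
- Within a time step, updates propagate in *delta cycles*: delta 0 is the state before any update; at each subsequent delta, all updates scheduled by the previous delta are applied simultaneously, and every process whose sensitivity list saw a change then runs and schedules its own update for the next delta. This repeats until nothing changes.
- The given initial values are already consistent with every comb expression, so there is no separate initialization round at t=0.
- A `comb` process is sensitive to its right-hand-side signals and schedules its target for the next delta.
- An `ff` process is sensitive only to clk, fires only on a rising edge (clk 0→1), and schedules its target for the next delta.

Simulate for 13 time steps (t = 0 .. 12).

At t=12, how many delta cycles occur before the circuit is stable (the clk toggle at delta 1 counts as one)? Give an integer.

3

[bits: clk,w2,w1,w0,w6,w3,w4,w7,w5]
t=0: Δ0=011110100 Δ1=111110100 Δ2=110110100 Δ3=100110100 | 3Δ
t=1: Δ0=100110100 Δ1=000110100 | 1Δ
t=2: Δ0=000110100 Δ1=100110100 Δ2=101110100 Δ3=111110100 | 3Δ
t=3: Δ0=111110100 Δ1=011110100 | 1Δ
t=4: Δ0=011110100 Δ1=111110100 Δ2=110110100 Δ3=100110100 | 3Δ
t=5: Δ0=100110100 Δ1=000110100 | 1Δ
t=6: Δ0=000110100 Δ1=100110100 Δ2=101110100 Δ3=111110100 | 3Δ
t=7: Δ0=111110100 Δ1=011110100 | 1Δ
t=8: Δ0=011110100 Δ1=111110100 Δ2=110110100 Δ3=100110100 | 3Δ
t=9: Δ0=100110100 Δ1=000110100 | 1Δ
t=10: Δ0=000110100 Δ1=100110100 Δ2=101110100 Δ3=111110100 | 3Δ
t=11: Δ0=111110100 Δ1=011110100 | 1Δ
t=12: Δ0=011110100 Δ1=111110100 Δ2=110110100 Δ3=100110100 | 3Δ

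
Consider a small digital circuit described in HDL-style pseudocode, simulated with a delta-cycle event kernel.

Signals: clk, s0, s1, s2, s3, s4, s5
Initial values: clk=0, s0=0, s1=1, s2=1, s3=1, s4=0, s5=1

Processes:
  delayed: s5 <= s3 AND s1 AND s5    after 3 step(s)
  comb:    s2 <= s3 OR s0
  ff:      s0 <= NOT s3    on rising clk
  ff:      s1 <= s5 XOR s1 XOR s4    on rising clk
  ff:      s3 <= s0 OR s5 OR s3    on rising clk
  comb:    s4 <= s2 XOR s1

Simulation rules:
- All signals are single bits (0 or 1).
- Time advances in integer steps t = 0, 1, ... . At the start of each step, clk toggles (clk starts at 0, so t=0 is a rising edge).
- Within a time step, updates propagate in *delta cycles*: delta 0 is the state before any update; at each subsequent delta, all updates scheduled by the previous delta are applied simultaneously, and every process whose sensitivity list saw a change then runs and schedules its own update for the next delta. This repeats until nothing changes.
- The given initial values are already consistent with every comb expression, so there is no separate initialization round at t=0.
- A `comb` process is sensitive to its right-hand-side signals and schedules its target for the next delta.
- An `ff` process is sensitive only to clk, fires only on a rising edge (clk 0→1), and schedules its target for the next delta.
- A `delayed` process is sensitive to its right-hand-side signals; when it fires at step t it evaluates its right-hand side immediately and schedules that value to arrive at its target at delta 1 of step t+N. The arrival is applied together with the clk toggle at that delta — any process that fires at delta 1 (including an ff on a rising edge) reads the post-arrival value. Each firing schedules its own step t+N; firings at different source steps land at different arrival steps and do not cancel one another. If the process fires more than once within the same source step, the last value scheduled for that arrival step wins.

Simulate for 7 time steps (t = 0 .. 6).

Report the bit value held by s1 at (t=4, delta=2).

t=0 Δ0: s3=1 s2=1 s1=1 s4=0 s0=0 clk=0 s5=1
  Δ1: clk:0→1
  Δ2: s1:1→0
  Δ3: s4:0→1
  (3Δ to stable)
t=1 Δ0: s3=1 s2=1 s1=0 s4=1 s0=0 clk=1 s5=1
  Δ1: clk:1→0
  (1Δ to stable)
t=2 Δ0: s3=1 s2=1 s1=0 s4=1 s0=0 clk=0 s5=1
  Δ1: clk:0→1
  (1Δ to stable)
t=3 Δ0: s3=1 s2=1 s1=0 s4=1 s0=0 clk=1 s5=1
  Δ1: clk:1→0, s5:1→0
  (1Δ to stable)
t=4 Δ0: s3=1 s2=1 s1=0 s4=1 s0=0 clk=0 s5=0
  Δ1: clk:0→1
  Δ2: s1:0→1
  Δ3: s4:1→0
  (3Δ to stable)
t=5 Δ0: s3=1 s2=1 s1=1 s4=0 s0=0 clk=1 s5=0
  Δ1: clk:1→0
  (1Δ to stable)
t=6 Δ0: s3=1 s2=1 s1=1 s4=0 s0=0 clk=0 s5=0
  Δ1: clk:0→1
  (1Δ to stable)

1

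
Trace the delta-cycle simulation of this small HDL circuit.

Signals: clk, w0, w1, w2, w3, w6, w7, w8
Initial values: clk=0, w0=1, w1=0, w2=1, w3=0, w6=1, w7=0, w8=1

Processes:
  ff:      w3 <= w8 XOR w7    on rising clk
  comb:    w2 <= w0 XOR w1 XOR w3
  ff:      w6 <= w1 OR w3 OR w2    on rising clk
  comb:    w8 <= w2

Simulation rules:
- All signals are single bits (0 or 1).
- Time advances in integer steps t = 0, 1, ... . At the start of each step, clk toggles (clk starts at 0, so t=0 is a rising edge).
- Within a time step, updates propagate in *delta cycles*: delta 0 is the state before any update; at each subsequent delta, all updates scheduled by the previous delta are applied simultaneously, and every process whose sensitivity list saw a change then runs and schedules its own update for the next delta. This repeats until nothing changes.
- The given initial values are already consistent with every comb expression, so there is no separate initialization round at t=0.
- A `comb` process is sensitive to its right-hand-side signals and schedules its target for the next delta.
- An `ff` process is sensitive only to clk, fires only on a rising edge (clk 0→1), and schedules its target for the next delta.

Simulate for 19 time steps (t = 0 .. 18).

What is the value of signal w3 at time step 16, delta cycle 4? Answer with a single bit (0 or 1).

1

t0.Δ0 clk=0 w2=1 w3=0 w0=1 w1=0 w7=0 w8=1 w6=1
t0.Δ1 clk=1 w2=1 w3=0 w0=1 w1=0 w7=0 w8=1 w6=1
t0.Δ2 clk=1 w2=1 w3=1 w0=1 w1=0 w7=0 w8=1 w6=1
t0.Δ3 clk=1 w2=0 w3=1 w0=1 w1=0 w7=0 w8=1 w6=1
t0.Δ4 clk=1 w2=0 w3=1 w0=1 w1=0 w7=0 w8=0 w6=1
t1.Δ0 clk=1 w2=0 w3=1 w0=1 w1=0 w7=0 w8=0 w6=1
t1.Δ1 clk=0 w2=0 w3=1 w0=1 w1=0 w7=0 w8=0 w6=1
t2.Δ0 clk=0 w2=0 w3=1 w0=1 w1=0 w7=0 w8=0 w6=1
t2.Δ1 clk=1 w2=0 w3=1 w0=1 w1=0 w7=0 w8=0 w6=1
t2.Δ2 clk=1 w2=0 w3=0 w0=1 w1=0 w7=0 w8=0 w6=1
t2.Δ3 clk=1 w2=1 w3=0 w0=1 w1=0 w7=0 w8=0 w6=1
t2.Δ4 clk=1 w2=1 w3=0 w0=1 w1=0 w7=0 w8=1 w6=1
t3.Δ0 clk=1 w2=1 w3=0 w0=1 w1=0 w7=0 w8=1 w6=1
t3.Δ1 clk=0 w2=1 w3=0 w0=1 w1=0 w7=0 w8=1 w6=1
t4.Δ0 clk=0 w2=1 w3=0 w0=1 w1=0 w7=0 w8=1 w6=1
t4.Δ1 clk=1 w2=1 w3=0 w0=1 w1=0 w7=0 w8=1 w6=1
t4.Δ2 clk=1 w2=1 w3=1 w0=1 w1=0 w7=0 w8=1 w6=1
t4.Δ3 clk=1 w2=0 w3=1 w0=1 w1=0 w7=0 w8=1 w6=1
t4.Δ4 clk=1 w2=0 w3=1 w0=1 w1=0 w7=0 w8=0 w6=1
t5.Δ0 clk=1 w2=0 w3=1 w0=1 w1=0 w7=0 w8=0 w6=1
t5.Δ1 clk=0 w2=0 w3=1 w0=1 w1=0 w7=0 w8=0 w6=1
t6.Δ0 clk=0 w2=0 w3=1 w0=1 w1=0 w7=0 w8=0 w6=1
t6.Δ1 clk=1 w2=0 w3=1 w0=1 w1=0 w7=0 w8=0 w6=1
t6.Δ2 clk=1 w2=0 w3=0 w0=1 w1=0 w7=0 w8=0 w6=1
t6.Δ3 clk=1 w2=1 w3=0 w0=1 w1=0 w7=0 w8=0 w6=1
t6.Δ4 clk=1 w2=1 w3=0 w0=1 w1=0 w7=0 w8=1 w6=1
t7.Δ0 clk=1 w2=1 w3=0 w0=1 w1=0 w7=0 w8=1 w6=1
t7.Δ1 clk=0 w2=1 w3=0 w0=1 w1=0 w7=0 w8=1 w6=1
t8.Δ0 clk=0 w2=1 w3=0 w0=1 w1=0 w7=0 w8=1 w6=1
t8.Δ1 clk=1 w2=1 w3=0 w0=1 w1=0 w7=0 w8=1 w6=1
t8.Δ2 clk=1 w2=1 w3=1 w0=1 w1=0 w7=0 w8=1 w6=1
t8.Δ3 clk=1 w2=0 w3=1 w0=1 w1=0 w7=0 w8=1 w6=1
t8.Δ4 clk=1 w2=0 w3=1 w0=1 w1=0 w7=0 w8=0 w6=1
t9.Δ0 clk=1 w2=0 w3=1 w0=1 w1=0 w7=0 w8=0 w6=1
t9.Δ1 clk=0 w2=0 w3=1 w0=1 w1=0 w7=0 w8=0 w6=1
t10.Δ0 clk=0 w2=0 w3=1 w0=1 w1=0 w7=0 w8=0 w6=1
t10.Δ1 clk=1 w2=0 w3=1 w0=1 w1=0 w7=0 w8=0 w6=1
t10.Δ2 clk=1 w2=0 w3=0 w0=1 w1=0 w7=0 w8=0 w6=1
t10.Δ3 clk=1 w2=1 w3=0 w0=1 w1=0 w7=0 w8=0 w6=1
t10.Δ4 clk=1 w2=1 w3=0 w0=1 w1=0 w7=0 w8=1 w6=1
t11.Δ0 clk=1 w2=1 w3=0 w0=1 w1=0 w7=0 w8=1 w6=1
t11.Δ1 clk=0 w2=1 w3=0 w0=1 w1=0 w7=0 w8=1 w6=1
t12.Δ0 clk=0 w2=1 w3=0 w0=1 w1=0 w7=0 w8=1 w6=1
t12.Δ1 clk=1 w2=1 w3=0 w0=1 w1=0 w7=0 w8=1 w6=1
t12.Δ2 clk=1 w2=1 w3=1 w0=1 w1=0 w7=0 w8=1 w6=1
t12.Δ3 clk=1 w2=0 w3=1 w0=1 w1=0 w7=0 w8=1 w6=1
t12.Δ4 clk=1 w2=0 w3=1 w0=1 w1=0 w7=0 w8=0 w6=1
t13.Δ0 clk=1 w2=0 w3=1 w0=1 w1=0 w7=0 w8=0 w6=1
t13.Δ1 clk=0 w2=0 w3=1 w0=1 w1=0 w7=0 w8=0 w6=1
t14.Δ0 clk=0 w2=0 w3=1 w0=1 w1=0 w7=0 w8=0 w6=1
t14.Δ1 clk=1 w2=0 w3=1 w0=1 w1=0 w7=0 w8=0 w6=1
t14.Δ2 clk=1 w2=0 w3=0 w0=1 w1=0 w7=0 w8=0 w6=1
t14.Δ3 clk=1 w2=1 w3=0 w0=1 w1=0 w7=0 w8=0 w6=1
t14.Δ4 clk=1 w2=1 w3=0 w0=1 w1=0 w7=0 w8=1 w6=1
t15.Δ0 clk=1 w2=1 w3=0 w0=1 w1=0 w7=0 w8=1 w6=1
t15.Δ1 clk=0 w2=1 w3=0 w0=1 w1=0 w7=0 w8=1 w6=1
t16.Δ0 clk=0 w2=1 w3=0 w0=1 w1=0 w7=0 w8=1 w6=1
t16.Δ1 clk=1 w2=1 w3=0 w0=1 w1=0 w7=0 w8=1 w6=1
t16.Δ2 clk=1 w2=1 w3=1 w0=1 w1=0 w7=0 w8=1 w6=1
t16.Δ3 clk=1 w2=0 w3=1 w0=1 w1=0 w7=0 w8=1 w6=1
t16.Δ4 clk=1 w2=0 w3=1 w0=1 w1=0 w7=0 w8=0 w6=1
t17.Δ0 clk=1 w2=0 w3=1 w0=1 w1=0 w7=0 w8=0 w6=1
t17.Δ1 clk=0 w2=0 w3=1 w0=1 w1=0 w7=0 w8=0 w6=1
t18.Δ0 clk=0 w2=0 w3=1 w0=1 w1=0 w7=0 w8=0 w6=1
t18.Δ1 clk=1 w2=0 w3=1 w0=1 w1=0 w7=0 w8=0 w6=1
t18.Δ2 clk=1 w2=0 w3=0 w0=1 w1=0 w7=0 w8=0 w6=1
t18.Δ3 clk=1 w2=1 w3=0 w0=1 w1=0 w7=0 w8=0 w6=1
t18.Δ4 clk=1 w2=1 w3=0 w0=1 w1=0 w7=0 w8=1 w6=1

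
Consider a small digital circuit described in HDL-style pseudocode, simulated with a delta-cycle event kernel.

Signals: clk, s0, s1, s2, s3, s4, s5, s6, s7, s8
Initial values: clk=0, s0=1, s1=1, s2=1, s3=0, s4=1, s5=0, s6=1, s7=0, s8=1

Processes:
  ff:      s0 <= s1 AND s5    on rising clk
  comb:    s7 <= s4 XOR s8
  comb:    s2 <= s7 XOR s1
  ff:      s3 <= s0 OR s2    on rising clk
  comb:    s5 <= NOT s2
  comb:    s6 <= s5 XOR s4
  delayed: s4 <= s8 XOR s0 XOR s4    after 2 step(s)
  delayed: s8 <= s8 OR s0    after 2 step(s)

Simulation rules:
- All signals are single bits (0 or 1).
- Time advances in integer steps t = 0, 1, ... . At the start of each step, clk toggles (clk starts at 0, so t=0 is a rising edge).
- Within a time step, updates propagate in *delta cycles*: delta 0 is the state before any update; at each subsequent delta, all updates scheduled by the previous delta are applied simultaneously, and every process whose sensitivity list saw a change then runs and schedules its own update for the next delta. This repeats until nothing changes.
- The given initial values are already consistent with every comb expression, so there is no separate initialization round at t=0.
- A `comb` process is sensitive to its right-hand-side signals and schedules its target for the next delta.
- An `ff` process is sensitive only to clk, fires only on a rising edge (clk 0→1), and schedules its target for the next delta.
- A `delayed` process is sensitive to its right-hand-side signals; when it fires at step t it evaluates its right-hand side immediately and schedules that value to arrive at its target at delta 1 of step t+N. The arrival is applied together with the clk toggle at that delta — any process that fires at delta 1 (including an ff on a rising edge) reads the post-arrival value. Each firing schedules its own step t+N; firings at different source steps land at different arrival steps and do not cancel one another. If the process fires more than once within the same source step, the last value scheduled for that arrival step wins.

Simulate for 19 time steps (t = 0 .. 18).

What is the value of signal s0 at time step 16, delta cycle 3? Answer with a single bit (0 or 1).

t=0 Δ0: s0=1 s7=0 s5=0 s6=1 s3=0 s4=1 clk=0 s2=1 s8=1 s1=1
  Δ1: clk:0→1
  Δ2: s0:1→0, s3:0→1
  (2Δ to stable)
t=1 Δ0: s0=0 s7=0 s5=0 s6=1 s3=1 s4=1 clk=1 s2=1 s8=1 s1=1
  Δ1: clk:1→0
  (1Δ to stable)
t=2 Δ0: s0=0 s7=0 s5=0 s6=1 s3=1 s4=1 clk=0 s2=1 s8=1 s1=1
  Δ1: s4:1→0, clk:0→1
  Δ2: s7:0→1, s6:1→0
  Δ3: s2:1→0
  Δ4: s5:0→1
  Δ5: s6:0→1
  (5Δ to stable)
t=3 Δ0: s0=0 s7=1 s5=1 s6=1 s3=1 s4=0 clk=1 s2=0 s8=1 s1=1
  Δ1: clk:1→0
  (1Δ to stable)
t=4 Δ0: s0=0 s7=1 s5=1 s6=1 s3=1 s4=0 clk=0 s2=0 s8=1 s1=1
  Δ1: s4:0→1, clk:0→1
  Δ2: s0:0→1, s7:1→0, s6:1→0, s3:1→0
  Δ3: s2:0→1
  Δ4: s5:1→0
  Δ5: s6:0→1
  (5Δ to stable)
t=5 Δ0: s0=1 s7=0 s5=0 s6=1 s3=0 s4=1 clk=1 s2=1 s8=1 s1=1
  Δ1: clk:1→0
  (1Δ to stable)
t=6 Δ0: s0=1 s7=0 s5=0 s6=1 s3=0 s4=1 clk=0 s2=1 s8=1 s1=1
  Δ1: clk:0→1
  Δ2: s0:1→0, s3:0→1
  (2Δ to stable)
t=7 Δ0: s0=0 s7=0 s5=0 s6=1 s3=1 s4=1 clk=1 s2=1 s8=1 s1=1
  Δ1: clk:1→0
  (1Δ to stable)
t=8 Δ0: s0=0 s7=0 s5=0 s6=1 s3=1 s4=1 clk=0 s2=1 s8=1 s1=1
  Δ1: s4:1→0, clk:0→1
  Δ2: s7:0→1, s6:1→0
  Δ3: s2:1→0
  Δ4: s5:0→1
  Δ5: s6:0→1
  (5Δ to stable)
t=9 Δ0: s0=0 s7=1 s5=1 s6=1 s3=1 s4=0 clk=1 s2=0 s8=1 s1=1
  Δ1: clk:1→0
  (1Δ to stable)
t=10 Δ0: s0=0 s7=1 s5=1 s6=1 s3=1 s4=0 clk=0 s2=0 s8=1 s1=1
  Δ1: s4:0→1, clk:0→1
  Δ2: s0:0→1, s7:1→0, s6:1→0, s3:1→0
  Δ3: s2:0→1
  Δ4: s5:1→0
  Δ5: s6:0→1
  (5Δ to stable)
t=11 Δ0: s0=1 s7=0 s5=0 s6=1 s3=0 s4=1 clk=1 s2=1 s8=1 s1=1
  Δ1: clk:1→0
  (1Δ to stable)
t=12 Δ0: s0=1 s7=0 s5=0 s6=1 s3=0 s4=1 clk=0 s2=1 s8=1 s1=1
  Δ1: clk:0→1
  Δ2: s0:1→0, s3:0→1
  (2Δ to stable)
t=13 Δ0: s0=0 s7=0 s5=0 s6=1 s3=1 s4=1 clk=1 s2=1 s8=1 s1=1
  Δ1: clk:1→0
  (1Δ to stable)
t=14 Δ0: s0=0 s7=0 s5=0 s6=1 s3=1 s4=1 clk=0 s2=1 s8=1 s1=1
  Δ1: s4:1→0, clk:0→1
  Δ2: s7:0→1, s6:1→0
  Δ3: s2:1→0
  Δ4: s5:0→1
  Δ5: s6:0→1
  (5Δ to stable)
t=15 Δ0: s0=0 s7=1 s5=1 s6=1 s3=1 s4=0 clk=1 s2=0 s8=1 s1=1
  Δ1: clk:1→0
  (1Δ to stable)
t=16 Δ0: s0=0 s7=1 s5=1 s6=1 s3=1 s4=0 clk=0 s2=0 s8=1 s1=1
  Δ1: s4:0→1, clk:0→1
  Δ2: s0:0→1, s7:1→0, s6:1→0, s3:1→0
  Δ3: s2:0→1
  Δ4: s5:1→0
  Δ5: s6:0→1
  (5Δ to stable)
t=17 Δ0: s0=1 s7=0 s5=0 s6=1 s3=0 s4=1 clk=1 s2=1 s8=1 s1=1
  Δ1: clk:1→0
  (1Δ to stable)
t=18 Δ0: s0=1 s7=0 s5=0 s6=1 s3=0 s4=1 clk=0 s2=1 s8=1 s1=1
  Δ1: clk:0→1
  Δ2: s0:1→0, s3:0→1
  (2Δ to stable)

1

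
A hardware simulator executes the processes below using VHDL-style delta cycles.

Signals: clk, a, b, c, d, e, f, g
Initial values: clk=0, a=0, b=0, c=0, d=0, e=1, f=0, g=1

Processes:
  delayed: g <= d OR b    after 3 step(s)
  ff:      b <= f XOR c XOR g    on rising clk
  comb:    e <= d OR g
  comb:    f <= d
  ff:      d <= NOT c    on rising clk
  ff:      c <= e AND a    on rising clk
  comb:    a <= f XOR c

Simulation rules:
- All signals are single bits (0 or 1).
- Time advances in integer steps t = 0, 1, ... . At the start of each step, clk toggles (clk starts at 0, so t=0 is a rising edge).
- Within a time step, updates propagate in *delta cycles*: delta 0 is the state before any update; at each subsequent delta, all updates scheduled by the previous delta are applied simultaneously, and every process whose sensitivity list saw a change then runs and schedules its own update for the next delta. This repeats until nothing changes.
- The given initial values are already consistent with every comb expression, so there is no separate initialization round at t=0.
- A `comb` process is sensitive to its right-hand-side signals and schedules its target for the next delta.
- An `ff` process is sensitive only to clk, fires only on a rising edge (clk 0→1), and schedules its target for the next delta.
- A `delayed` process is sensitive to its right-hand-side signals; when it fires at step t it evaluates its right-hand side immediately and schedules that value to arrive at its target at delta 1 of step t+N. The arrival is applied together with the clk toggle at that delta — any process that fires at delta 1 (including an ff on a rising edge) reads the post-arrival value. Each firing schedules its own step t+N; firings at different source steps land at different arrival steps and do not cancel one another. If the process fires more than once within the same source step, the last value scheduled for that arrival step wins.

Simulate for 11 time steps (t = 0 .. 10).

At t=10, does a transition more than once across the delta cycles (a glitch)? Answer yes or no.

t0.Δ0 e=1 d=0 b=0 f=0 clk=0 c=0 g=1 a=0
t0.Δ1 e=1 d=0 b=0 f=0 clk=1 c=0 g=1 a=0
t0.Δ2 e=1 d=1 b=1 f=0 clk=1 c=0 g=1 a=0
t0.Δ3 e=1 d=1 b=1 f=1 clk=1 c=0 g=1 a=0
t0.Δ4 e=1 d=1 b=1 f=1 clk=1 c=0 g=1 a=1
t1.Δ0 e=1 d=1 b=1 f=1 clk=1 c=0 g=1 a=1
t1.Δ1 e=1 d=1 b=1 f=1 clk=0 c=0 g=1 a=1
t2.Δ0 e=1 d=1 b=1 f=1 clk=0 c=0 g=1 a=1
t2.Δ1 e=1 d=1 b=1 f=1 clk=1 c=0 g=1 a=1
t2.Δ2 e=1 d=1 b=0 f=1 clk=1 c=1 g=1 a=1
t2.Δ3 e=1 d=1 b=0 f=1 clk=1 c=1 g=1 a=0
t3.Δ0 e=1 d=1 b=0 f=1 clk=1 c=1 g=1 a=0
t3.Δ1 e=1 d=1 b=0 f=1 clk=0 c=1 g=1 a=0
t4.Δ0 e=1 d=1 b=0 f=1 clk=0 c=1 g=1 a=0
t4.Δ1 e=1 d=1 b=0 f=1 clk=1 c=1 g=1 a=0
t4.Δ2 e=1 d=0 b=1 f=1 clk=1 c=0 g=1 a=0
t4.Δ3 e=1 d=0 b=1 f=0 clk=1 c=0 g=1 a=1
t4.Δ4 e=1 d=0 b=1 f=0 clk=1 c=0 g=1 a=0
t5.Δ0 e=1 d=0 b=1 f=0 clk=1 c=0 g=1 a=0
t5.Δ1 e=1 d=0 b=1 f=0 clk=0 c=0 g=1 a=0
t6.Δ0 e=1 d=0 b=1 f=0 clk=0 c=0 g=1 a=0
t6.Δ1 e=1 d=0 b=1 f=0 clk=1 c=0 g=1 a=0
t6.Δ2 e=1 d=1 b=1 f=0 clk=1 c=0 g=1 a=0
t6.Δ3 e=1 d=1 b=1 f=1 clk=1 c=0 g=1 a=0
t6.Δ4 e=1 d=1 b=1 f=1 clk=1 c=0 g=1 a=1
t7.Δ0 e=1 d=1 b=1 f=1 clk=1 c=0 g=1 a=1
t7.Δ1 e=1 d=1 b=1 f=1 clk=0 c=0 g=1 a=1
t8.Δ0 e=1 d=1 b=1 f=1 clk=0 c=0 g=1 a=1
t8.Δ1 e=1 d=1 b=1 f=1 clk=1 c=0 g=1 a=1
t8.Δ2 e=1 d=1 b=0 f=1 clk=1 c=1 g=1 a=1
t8.Δ3 e=1 d=1 b=0 f=1 clk=1 c=1 g=1 a=0
t9.Δ0 e=1 d=1 b=0 f=1 clk=1 c=1 g=1 a=0
t9.Δ1 e=1 d=1 b=0 f=1 clk=0 c=1 g=1 a=0
t10.Δ0 e=1 d=1 b=0 f=1 clk=0 c=1 g=1 a=0
t10.Δ1 e=1 d=1 b=0 f=1 clk=1 c=1 g=1 a=0
t10.Δ2 e=1 d=0 b=1 f=1 clk=1 c=0 g=1 a=0
t10.Δ3 e=1 d=0 b=1 f=0 clk=1 c=0 g=1 a=1
t10.Δ4 e=1 d=0 b=1 f=0 clk=1 c=0 g=1 a=0

yes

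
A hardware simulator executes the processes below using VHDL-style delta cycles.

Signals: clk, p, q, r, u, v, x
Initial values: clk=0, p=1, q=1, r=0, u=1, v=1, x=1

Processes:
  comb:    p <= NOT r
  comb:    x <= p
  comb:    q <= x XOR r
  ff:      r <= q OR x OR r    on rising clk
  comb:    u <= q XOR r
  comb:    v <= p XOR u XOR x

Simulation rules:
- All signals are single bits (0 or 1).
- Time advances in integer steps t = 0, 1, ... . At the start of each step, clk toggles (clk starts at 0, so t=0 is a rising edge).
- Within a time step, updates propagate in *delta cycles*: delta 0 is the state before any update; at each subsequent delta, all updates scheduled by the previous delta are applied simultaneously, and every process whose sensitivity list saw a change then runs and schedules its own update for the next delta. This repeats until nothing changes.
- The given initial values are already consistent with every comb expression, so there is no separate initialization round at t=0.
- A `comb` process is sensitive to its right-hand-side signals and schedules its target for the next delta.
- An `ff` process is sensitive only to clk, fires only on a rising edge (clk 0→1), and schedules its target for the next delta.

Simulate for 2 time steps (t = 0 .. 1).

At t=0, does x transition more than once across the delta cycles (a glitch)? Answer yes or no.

no

t=0 Δ0: x=1 clk=0 q=1 v=1 p=1 r=0 u=1
  Δ1: clk:0→1
  Δ2: r:0→1
  Δ3: q:1→0, p:1→0, u:1→0
  Δ4: x:1→0, u:0→1
  Δ5: q:0→1
  Δ6: u:1→0
  Δ7: v:1→0
  (7Δ to stable)
t=1 Δ0: x=0 clk=1 q=1 v=0 p=0 r=1 u=0
  Δ1: clk:1→0
  (1Δ to stable)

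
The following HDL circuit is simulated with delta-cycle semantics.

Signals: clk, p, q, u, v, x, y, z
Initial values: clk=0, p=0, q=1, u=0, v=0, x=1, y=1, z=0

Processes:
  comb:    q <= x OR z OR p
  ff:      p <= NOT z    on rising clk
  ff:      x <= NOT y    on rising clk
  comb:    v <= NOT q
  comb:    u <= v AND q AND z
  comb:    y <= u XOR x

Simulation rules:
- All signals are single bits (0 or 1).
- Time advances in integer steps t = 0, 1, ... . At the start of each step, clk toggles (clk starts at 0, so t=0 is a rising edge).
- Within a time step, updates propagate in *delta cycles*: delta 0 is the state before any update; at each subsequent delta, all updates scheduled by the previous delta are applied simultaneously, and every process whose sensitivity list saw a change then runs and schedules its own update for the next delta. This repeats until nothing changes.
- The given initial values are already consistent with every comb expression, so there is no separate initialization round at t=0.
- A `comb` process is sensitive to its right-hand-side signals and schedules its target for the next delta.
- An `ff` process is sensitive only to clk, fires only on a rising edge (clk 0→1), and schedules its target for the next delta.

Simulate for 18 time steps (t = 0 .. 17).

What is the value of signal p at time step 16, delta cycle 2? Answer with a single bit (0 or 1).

t=0 Δ0: p=0 clk=0 y=1 x=1 q=1 u=0 v=0 z=0
  Δ1: clk:0→1
  Δ2: p:0→1, x:1→0
  Δ3: y:1→0
  (3Δ to stable)
t=1 Δ0: p=1 clk=1 y=0 x=0 q=1 u=0 v=0 z=0
  Δ1: clk:1→0
  (1Δ to stable)
t=2 Δ0: p=1 clk=0 y=0 x=0 q=1 u=0 v=0 z=0
  Δ1: clk:0→1
  Δ2: x:0→1
  Δ3: y:0→1
  (3Δ to stable)
t=3 Δ0: p=1 clk=1 y=1 x=1 q=1 u=0 v=0 z=0
  Δ1: clk:1→0
  (1Δ to stable)
t=4 Δ0: p=1 clk=0 y=1 x=1 q=1 u=0 v=0 z=0
  Δ1: clk:0→1
  Δ2: x:1→0
  Δ3: y:1→0
  (3Δ to stable)
t=5 Δ0: p=1 clk=1 y=0 x=0 q=1 u=0 v=0 z=0
  Δ1: clk:1→0
  (1Δ to stable)
t=6 Δ0: p=1 clk=0 y=0 x=0 q=1 u=0 v=0 z=0
  Δ1: clk:0→1
  Δ2: x:0→1
  Δ3: y:0→1
  (3Δ to stable)
t=7 Δ0: p=1 clk=1 y=1 x=1 q=1 u=0 v=0 z=0
  Δ1: clk:1→0
  (1Δ to stable)
t=8 Δ0: p=1 clk=0 y=1 x=1 q=1 u=0 v=0 z=0
  Δ1: clk:0→1
  Δ2: x:1→0
  Δ3: y:1→0
  (3Δ to stable)
t=9 Δ0: p=1 clk=1 y=0 x=0 q=1 u=0 v=0 z=0
  Δ1: clk:1→0
  (1Δ to stable)
t=10 Δ0: p=1 clk=0 y=0 x=0 q=1 u=0 v=0 z=0
  Δ1: clk:0→1
  Δ2: x:0→1
  Δ3: y:0→1
  (3Δ to stable)
t=11 Δ0: p=1 clk=1 y=1 x=1 q=1 u=0 v=0 z=0
  Δ1: clk:1→0
  (1Δ to stable)
t=12 Δ0: p=1 clk=0 y=1 x=1 q=1 u=0 v=0 z=0
  Δ1: clk:0→1
  Δ2: x:1→0
  Δ3: y:1→0
  (3Δ to stable)
t=13 Δ0: p=1 clk=1 y=0 x=0 q=1 u=0 v=0 z=0
  Δ1: clk:1→0
  (1Δ to stable)
t=14 Δ0: p=1 clk=0 y=0 x=0 q=1 u=0 v=0 z=0
  Δ1: clk:0→1
  Δ2: x:0→1
  Δ3: y:0→1
  (3Δ to stable)
t=15 Δ0: p=1 clk=1 y=1 x=1 q=1 u=0 v=0 z=0
  Δ1: clk:1→0
  (1Δ to stable)
t=16 Δ0: p=1 clk=0 y=1 x=1 q=1 u=0 v=0 z=0
  Δ1: clk:0→1
  Δ2: x:1→0
  Δ3: y:1→0
  (3Δ to stable)
t=17 Δ0: p=1 clk=1 y=0 x=0 q=1 u=0 v=0 z=0
  Δ1: clk:1→0
  (1Δ to stable)

1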